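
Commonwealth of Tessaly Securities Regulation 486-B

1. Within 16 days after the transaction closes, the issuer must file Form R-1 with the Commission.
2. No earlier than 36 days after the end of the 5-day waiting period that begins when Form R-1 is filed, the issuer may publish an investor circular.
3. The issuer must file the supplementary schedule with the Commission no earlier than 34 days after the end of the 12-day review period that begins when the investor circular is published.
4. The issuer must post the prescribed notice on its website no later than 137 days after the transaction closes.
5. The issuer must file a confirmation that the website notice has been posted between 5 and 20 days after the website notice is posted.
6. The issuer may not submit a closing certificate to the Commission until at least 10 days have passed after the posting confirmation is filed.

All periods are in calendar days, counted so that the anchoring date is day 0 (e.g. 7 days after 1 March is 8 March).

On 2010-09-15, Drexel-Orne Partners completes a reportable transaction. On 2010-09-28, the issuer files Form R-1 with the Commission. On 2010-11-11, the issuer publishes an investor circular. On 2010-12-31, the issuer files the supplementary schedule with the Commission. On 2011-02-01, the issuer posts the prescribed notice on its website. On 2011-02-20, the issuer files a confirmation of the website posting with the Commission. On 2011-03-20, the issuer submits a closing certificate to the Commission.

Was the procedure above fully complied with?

Step 1 — counting 16 days from 2010-09-15 (when the transaction closes) gives a deadline of 2010-10-01; 2010-09-28 is within that limit.
Step 2 — must wait 36 days from 2010-10-03 (end of the 5-day waiting period, which began when Form R-1 is filed on 2010-09-28), so not before 2010-11-08; done 2010-11-11, after the minimum wait.
Step 3 — must wait 34 days from 2010-11-23 (end of the 12-day review period, which began when the investor circular is published on 2010-11-11), so not before 2010-12-27; done 2010-12-31, after the minimum wait.
Step 4 — counting 137 days from 2010-09-15 (when the transaction closes) gives a deadline of 2011-01-30; 2011-02-01 misses that deadline by 2 days.

No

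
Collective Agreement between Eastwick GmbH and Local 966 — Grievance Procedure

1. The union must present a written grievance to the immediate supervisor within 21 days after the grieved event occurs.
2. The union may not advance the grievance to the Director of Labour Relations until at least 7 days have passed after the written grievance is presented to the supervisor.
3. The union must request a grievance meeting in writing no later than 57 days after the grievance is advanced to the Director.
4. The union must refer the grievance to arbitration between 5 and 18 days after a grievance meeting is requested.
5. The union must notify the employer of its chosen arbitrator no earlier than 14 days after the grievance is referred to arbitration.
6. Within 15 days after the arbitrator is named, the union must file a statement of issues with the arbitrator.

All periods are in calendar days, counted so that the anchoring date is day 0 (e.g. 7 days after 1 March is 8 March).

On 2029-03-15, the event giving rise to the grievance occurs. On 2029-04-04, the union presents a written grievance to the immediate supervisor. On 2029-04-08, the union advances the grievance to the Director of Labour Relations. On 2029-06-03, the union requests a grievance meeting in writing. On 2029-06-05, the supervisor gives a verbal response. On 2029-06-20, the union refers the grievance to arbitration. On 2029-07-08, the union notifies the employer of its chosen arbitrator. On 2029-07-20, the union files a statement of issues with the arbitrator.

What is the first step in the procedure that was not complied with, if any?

Step 2

Step 1 — counting 21 days from 2029-03-15 (when the grieved event occurs) gives a deadline of 2029-04-05; done 2029-04-04 — timely.
Step 2 — must wait 7 days from 2029-04-04 (when the written grievance is presented to the supervisor), so not before 2029-04-11; done 2029-04-08 — 3 days too early.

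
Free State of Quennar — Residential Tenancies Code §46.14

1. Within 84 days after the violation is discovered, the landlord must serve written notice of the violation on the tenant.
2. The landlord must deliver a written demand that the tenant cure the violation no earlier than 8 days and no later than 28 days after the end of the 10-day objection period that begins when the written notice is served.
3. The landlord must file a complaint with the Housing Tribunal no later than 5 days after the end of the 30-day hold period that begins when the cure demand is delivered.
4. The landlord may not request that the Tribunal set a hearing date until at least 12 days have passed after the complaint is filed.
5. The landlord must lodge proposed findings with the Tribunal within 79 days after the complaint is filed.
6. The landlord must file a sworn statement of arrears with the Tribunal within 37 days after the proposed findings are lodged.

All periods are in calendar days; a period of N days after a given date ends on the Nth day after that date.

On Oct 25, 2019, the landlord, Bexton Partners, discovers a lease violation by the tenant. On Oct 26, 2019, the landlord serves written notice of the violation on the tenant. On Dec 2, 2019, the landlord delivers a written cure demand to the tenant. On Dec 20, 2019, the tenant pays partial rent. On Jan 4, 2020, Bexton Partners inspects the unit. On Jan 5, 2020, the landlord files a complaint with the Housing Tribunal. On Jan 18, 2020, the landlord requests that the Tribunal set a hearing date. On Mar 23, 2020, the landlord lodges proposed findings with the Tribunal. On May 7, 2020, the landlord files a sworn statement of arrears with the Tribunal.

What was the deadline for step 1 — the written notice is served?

Jan 17, 2020

Step 1 runs from Oct 25, 2019, when the violation is discovered. 84 days after Oct 25, 2019 is Jan 17, 2020.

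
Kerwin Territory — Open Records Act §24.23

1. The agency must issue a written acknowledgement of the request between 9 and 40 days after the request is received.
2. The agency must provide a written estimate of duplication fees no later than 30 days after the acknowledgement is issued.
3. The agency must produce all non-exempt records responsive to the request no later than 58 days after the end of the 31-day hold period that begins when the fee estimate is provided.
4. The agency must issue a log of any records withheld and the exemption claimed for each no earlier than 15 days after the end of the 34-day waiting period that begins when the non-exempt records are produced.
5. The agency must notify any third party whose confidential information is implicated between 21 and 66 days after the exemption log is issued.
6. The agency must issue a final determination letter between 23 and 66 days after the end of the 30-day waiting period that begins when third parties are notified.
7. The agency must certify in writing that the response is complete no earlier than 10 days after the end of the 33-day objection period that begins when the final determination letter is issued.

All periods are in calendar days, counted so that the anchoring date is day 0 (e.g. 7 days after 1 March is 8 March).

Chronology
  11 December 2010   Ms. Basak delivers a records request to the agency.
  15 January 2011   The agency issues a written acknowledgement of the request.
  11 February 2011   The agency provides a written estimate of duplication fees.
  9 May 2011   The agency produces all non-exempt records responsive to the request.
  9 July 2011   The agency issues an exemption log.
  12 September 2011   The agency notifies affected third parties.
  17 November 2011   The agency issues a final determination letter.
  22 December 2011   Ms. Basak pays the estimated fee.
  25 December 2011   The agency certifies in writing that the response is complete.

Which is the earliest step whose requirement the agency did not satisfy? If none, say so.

Step 7

Step 1: the window is 9–40 days after 11 December 2010 (when the request is received), so 20 December 2010 through 20 January 2011; done 15 January 2011 — within the window.
Step 2: 30 days after 15 January 2011 (when the acknowledgement is issued) is 14 February 2011; completed 11 February 2011, before the deadline.
Step 3: 58 days after 14 March 2011 (end of the 31-day hold period, which began when the fee estimate is provided on 11 February 2011) is 11 May 2011; done 9 May 2011 — timely.
Step 4: the earliest permitted date is 15 days after 12 June 2011 (end of the 34-day waiting period, which began when the non-exempt records are produced on 9 May 2011), i.e. 27 June 2011; done 9 July 2011 — permitted.
Step 5: the window is 21–66 days after 9 July 2011 (when the exemption log is issued), so 30 July 2011 through 13 September 2011; done 12 September 2011 — within the window.
Step 6: the window is 23–66 days after 12 October 2011 (end of the 30-day waiting period, which began when third parties are notified on 12 September 2011), so 4 November 2011 through 17 December 2011; done 17 November 2011, which is between those dates.
Step 7: the earliest permitted date is 10 days after 20 December 2011 (end of the 33-day objection period, which began when the final determination letter is issued on 17 November 2011), i.e. 30 December 2011; done 25 December 2011 — 5 days too early.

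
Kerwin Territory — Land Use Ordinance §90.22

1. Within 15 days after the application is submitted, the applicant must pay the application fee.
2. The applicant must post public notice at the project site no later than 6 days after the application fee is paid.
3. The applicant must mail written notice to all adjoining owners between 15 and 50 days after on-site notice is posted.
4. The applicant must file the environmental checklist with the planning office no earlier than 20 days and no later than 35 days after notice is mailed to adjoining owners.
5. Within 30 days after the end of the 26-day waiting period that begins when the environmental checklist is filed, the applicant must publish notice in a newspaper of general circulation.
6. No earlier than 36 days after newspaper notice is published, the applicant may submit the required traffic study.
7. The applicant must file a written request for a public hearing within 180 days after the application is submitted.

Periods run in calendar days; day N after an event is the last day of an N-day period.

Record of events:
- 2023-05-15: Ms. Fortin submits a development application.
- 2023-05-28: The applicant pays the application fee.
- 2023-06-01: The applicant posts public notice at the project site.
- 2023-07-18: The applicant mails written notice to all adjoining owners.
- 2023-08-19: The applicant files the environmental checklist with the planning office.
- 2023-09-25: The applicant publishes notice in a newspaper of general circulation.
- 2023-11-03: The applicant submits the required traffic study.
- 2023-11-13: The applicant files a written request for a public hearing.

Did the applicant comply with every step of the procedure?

No

(1) due by 2023-05-15 + 15 days = 2023-05-30; 2023-05-28 is within that limit.
(2) due by 2023-05-28 + 6 days = 2023-06-03; completed 2023-06-01, before the deadline.
(3) the permitted window runs from 2023-06-01 + 15 = 2023-06-16 to 2023-06-01 + 50 = 2023-07-21; 2023-07-18 falls inside that range.
(4) the permitted window runs from 2023-07-18 + 20 = 2023-08-07 to 2023-07-18 + 35 = 2023-08-22; 2023-08-19 falls inside that range.
(5) due by 2023-09-14 + 30 days = 2023-10-14; 2023-09-25 is within that limit.
(6) permitted from 2023-09-25 + 36 days = 2023-10-31 onward; done 2023-11-03 — permitted.
(7) due by 2023-05-15 + 180 days = 2023-11-11; done 2023-11-13 — 2 days late.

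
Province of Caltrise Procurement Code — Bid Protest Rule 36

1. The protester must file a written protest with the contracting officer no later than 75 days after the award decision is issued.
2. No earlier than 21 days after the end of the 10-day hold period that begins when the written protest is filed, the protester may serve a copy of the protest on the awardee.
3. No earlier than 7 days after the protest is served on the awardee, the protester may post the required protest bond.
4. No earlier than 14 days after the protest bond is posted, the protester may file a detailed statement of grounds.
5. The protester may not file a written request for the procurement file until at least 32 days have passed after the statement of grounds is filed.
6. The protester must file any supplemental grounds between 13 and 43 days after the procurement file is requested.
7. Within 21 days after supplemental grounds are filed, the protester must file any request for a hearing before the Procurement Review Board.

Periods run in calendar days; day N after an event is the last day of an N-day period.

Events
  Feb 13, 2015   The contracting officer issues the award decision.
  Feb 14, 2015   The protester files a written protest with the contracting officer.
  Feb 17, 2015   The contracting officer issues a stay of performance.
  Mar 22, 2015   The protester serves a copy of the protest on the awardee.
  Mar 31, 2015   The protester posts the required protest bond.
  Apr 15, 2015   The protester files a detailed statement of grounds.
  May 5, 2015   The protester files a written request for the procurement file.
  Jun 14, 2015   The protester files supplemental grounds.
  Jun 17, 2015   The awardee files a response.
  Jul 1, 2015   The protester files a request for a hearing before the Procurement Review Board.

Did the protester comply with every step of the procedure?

Step 1: 75 days after Feb 13, 2015 (when the award decision is issued) is Apr 29, 2015; done Feb 14, 2015 — timely.
Step 2: the earliest permitted date is 21 days after Feb 24, 2015 (end of the 10-day hold period, which began when the written protest is filed on Feb 14, 2015), i.e. Mar 17, 2015; done Mar 22, 2015, after the minimum wait.
Step 3: the earliest permitted date is 7 days after Mar 22, 2015 (when the protest is served on the awardee), i.e. Mar 29, 2015; done Mar 31, 2015 — permitted.
Step 4: the earliest permitted date is 14 days after Mar 31, 2015 (when the protest bond is posted), i.e. Apr 14, 2015; done Apr 15, 2015 — permitted.
Step 5: the earliest permitted date is 32 days after Apr 15, 2015 (when the statement of grounds is filed), i.e. May 17, 2015; done May 5, 2015 — 12 days too early.

No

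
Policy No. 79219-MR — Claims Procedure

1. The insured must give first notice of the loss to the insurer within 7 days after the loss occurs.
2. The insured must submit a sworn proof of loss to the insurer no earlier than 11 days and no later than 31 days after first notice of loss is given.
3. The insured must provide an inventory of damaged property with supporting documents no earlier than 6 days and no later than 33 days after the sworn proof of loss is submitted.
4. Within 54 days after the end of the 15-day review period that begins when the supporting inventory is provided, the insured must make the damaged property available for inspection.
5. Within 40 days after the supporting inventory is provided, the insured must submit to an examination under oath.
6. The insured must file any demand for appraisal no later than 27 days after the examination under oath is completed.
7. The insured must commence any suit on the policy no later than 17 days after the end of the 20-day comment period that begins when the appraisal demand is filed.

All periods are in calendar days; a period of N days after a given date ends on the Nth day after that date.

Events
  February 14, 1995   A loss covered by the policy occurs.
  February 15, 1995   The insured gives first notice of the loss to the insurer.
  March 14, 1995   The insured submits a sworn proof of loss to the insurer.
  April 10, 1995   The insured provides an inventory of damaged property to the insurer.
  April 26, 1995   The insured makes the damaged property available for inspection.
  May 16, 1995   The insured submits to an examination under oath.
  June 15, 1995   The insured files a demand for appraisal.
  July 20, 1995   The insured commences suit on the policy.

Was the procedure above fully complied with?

No

(1) due by February 14, 1995 + 7 days = February 21, 1995; completed February 15, 1995, before the deadline.
(2) the permitted window runs from February 15, 1995 + 11 = February 26, 1995 to February 15, 1995 + 31 = March 18, 1995; done March 14, 1995, which is between those dates.
(3) the permitted window runs from March 14, 1995 + 6 = March 20, 1995 to March 14, 1995 + 33 = April 16, 1995; done April 10, 1995 — within the window.
(4) due by April 25, 1995 + 54 days = June 18, 1995; done April 26, 1995 — timely.
(5) due by April 10, 1995 + 40 days = May 20, 1995; done May 16, 1995 — timely.
(6) due by May 16, 1995 + 27 days = June 12, 1995; done June 15, 1995 — 3 days late.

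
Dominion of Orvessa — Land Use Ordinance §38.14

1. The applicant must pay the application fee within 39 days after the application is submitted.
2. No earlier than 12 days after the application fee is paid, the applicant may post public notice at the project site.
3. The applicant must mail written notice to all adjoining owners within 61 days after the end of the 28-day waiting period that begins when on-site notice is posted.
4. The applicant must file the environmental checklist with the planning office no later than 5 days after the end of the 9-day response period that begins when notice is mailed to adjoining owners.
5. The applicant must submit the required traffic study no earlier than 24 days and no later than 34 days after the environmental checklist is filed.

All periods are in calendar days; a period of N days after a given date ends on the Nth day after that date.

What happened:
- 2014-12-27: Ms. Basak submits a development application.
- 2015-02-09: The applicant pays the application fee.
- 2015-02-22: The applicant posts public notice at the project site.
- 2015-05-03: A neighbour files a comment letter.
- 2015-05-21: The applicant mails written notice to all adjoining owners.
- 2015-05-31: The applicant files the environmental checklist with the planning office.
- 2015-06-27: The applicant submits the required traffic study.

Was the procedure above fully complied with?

No

Step 1 — counting 39 days from 2014-12-27 (when the application is submitted) gives a deadline of 2015-02-04; done 2015-02-09 — 5 days late.
The procedure was therefore not followed at step 1.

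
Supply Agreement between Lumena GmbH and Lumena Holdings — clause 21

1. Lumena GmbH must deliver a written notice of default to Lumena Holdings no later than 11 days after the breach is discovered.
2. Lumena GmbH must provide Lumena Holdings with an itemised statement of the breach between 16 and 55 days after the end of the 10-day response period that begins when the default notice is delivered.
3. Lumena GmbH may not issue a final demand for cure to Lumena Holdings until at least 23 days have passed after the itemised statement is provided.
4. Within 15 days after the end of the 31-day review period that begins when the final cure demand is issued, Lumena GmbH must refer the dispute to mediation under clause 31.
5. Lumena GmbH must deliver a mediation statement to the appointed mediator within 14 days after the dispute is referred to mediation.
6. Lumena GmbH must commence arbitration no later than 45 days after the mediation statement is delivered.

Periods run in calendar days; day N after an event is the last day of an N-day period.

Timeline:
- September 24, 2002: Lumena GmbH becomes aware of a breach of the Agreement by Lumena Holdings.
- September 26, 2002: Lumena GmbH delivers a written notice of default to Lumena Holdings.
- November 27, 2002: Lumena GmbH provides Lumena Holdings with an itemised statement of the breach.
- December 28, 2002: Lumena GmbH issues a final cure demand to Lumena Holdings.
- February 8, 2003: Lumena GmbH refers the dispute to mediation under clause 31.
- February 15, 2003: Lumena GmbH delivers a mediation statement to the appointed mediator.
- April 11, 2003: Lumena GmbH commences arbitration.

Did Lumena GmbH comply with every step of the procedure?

No

Step 1 — counting 11 days from September 24, 2002 (when the breach is discovered) gives a deadline of October 5, 2002; done September 26, 2002 — timely.
Step 2 — 16 and 55 days from October 6, 2002 (end of the 10-day response period, which began when the default notice is delivered on September 26, 2002) are October 22, 2002 and November 30, 2002 respectively; done November 27, 2002, which is between those dates.
Step 3 — must wait 23 days from November 27, 2002 (when the itemised statement is provided), so not before December 20, 2002; done December 28, 2002 — permitted.
Step 4 — counting 15 days from January 28, 2003 (end of the 31-day review period, which began when the final cure demand is issued on December 28, 2002) gives a deadline of February 12, 2003; done February 8, 2003 — timely.
Step 5 — counting 14 days from February 8, 2003 (when the dispute is referred to mediation) gives a deadline of February 22, 2003; completed February 15, 2003, before the deadline.
Step 6 — counting 45 days from February 15, 2003 (when the mediation statement is delivered) gives a deadline of April 1, 2003; April 11, 2003 misses that deadline by 10 days.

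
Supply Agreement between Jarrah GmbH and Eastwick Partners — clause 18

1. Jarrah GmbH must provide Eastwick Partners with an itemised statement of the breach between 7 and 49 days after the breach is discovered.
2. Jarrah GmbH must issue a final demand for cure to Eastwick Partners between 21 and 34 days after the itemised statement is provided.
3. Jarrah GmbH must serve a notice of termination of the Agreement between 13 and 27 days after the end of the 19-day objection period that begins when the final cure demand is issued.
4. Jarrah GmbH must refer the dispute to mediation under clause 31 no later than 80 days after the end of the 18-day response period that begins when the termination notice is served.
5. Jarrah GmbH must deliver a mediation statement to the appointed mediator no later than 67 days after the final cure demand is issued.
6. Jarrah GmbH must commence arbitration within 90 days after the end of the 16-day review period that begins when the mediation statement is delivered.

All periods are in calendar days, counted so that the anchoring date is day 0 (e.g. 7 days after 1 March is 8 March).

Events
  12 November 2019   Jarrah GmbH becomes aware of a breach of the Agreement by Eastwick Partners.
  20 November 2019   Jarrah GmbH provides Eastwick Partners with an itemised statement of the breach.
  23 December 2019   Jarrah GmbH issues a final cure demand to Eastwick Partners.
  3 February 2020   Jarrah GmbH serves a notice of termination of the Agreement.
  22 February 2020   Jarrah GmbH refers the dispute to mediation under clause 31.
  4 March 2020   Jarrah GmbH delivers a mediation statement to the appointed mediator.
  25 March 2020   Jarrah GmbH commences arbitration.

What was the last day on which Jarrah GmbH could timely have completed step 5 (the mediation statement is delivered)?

28 February 2020

Step 5 runs from 23 December 2019, when the final cure demand is issued. 67 days after 23 December 2019 is 28 February 2020.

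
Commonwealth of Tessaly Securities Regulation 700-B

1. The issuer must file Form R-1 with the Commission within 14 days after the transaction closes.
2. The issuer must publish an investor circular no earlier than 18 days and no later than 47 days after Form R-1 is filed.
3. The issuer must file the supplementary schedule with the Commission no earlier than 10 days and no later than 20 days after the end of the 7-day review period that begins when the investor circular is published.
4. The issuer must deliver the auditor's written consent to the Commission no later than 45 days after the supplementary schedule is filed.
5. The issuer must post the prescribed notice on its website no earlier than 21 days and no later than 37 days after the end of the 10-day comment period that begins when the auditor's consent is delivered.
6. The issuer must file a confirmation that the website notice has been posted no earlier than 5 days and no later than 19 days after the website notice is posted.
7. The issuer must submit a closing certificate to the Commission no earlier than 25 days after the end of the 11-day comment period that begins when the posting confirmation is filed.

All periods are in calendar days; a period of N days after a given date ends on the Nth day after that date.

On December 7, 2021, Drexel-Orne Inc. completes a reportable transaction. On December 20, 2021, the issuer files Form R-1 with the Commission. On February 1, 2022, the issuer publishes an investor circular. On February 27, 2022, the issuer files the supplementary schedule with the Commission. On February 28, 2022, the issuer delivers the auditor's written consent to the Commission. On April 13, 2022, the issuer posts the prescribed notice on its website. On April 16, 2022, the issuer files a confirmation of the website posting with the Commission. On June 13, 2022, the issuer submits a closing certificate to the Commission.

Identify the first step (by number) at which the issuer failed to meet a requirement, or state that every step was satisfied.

(1) due by December 7, 2021 + 14 days = December 21, 2021; done December 20, 2021 — timely.
(2) the permitted window runs from December 20, 2021 + 18 = January 7, 2022 to December 20, 2021 + 47 = February 5, 2022; done February 1, 2022 — within the window.
(3) the permitted window runs from February 8, 2022 + 10 = February 18, 2022 to February 8, 2022 + 20 = February 28, 2022; done February 27, 2022, which is between those dates.
(4) due by February 27, 2022 + 45 days = April 13, 2022; February 28, 2022 is within that limit.
(5) the permitted window runs from March 10, 2022 + 21 = March 31, 2022 to March 10, 2022 + 37 = April 16, 2022; April 13, 2022 falls inside that range.
(6) the permitted window runs from April 13, 2022 + 5 = April 18, 2022 to April 13, 2022 + 19 = May 2, 2022; done April 16, 2022 — 2 days before the window opened.
The procedure was therefore not followed at step 6.

Step 6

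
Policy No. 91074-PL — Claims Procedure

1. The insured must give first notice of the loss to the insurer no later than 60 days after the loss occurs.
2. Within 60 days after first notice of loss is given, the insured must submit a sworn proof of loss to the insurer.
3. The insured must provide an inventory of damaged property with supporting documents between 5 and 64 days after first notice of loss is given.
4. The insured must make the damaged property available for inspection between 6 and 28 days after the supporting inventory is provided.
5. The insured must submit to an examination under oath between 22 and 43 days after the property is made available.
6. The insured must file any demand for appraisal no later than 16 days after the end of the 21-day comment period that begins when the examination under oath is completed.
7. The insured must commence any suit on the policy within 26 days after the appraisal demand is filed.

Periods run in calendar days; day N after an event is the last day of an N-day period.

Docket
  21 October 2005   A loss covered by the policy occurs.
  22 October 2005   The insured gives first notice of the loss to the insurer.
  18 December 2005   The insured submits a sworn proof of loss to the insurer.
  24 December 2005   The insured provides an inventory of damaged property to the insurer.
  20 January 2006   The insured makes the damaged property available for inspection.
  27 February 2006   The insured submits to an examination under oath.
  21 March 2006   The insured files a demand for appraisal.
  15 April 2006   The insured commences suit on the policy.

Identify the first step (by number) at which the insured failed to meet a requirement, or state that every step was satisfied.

None — every step was satisfied

(1) due by 21 October 2005 + 60 days = 20 December 2005; completed 22 October 2005, before the deadline.
(2) due by 22 October 2005 + 60 days = 21 December 2005; done 18 December 2005 — timely.
(3) the permitted window runs from 22 October 2005 + 5 = 27 October 2005 to 22 October 2005 + 64 = 25 December 2005; done 24 December 2005, which is between those dates.
(4) the permitted window runs from 24 December 2005 + 6 = 30 December 2005 to 24 December 2005 + 28 = 21 January 2006; done 20 January 2006, which is between those dates.
(5) the permitted window runs from 20 January 2006 + 22 = 11 February 2006 to 20 January 2006 + 43 = 4 March 2006; done 27 February 2006 — within the window.
(6) due by 20 March 2006 + 16 days = 5 April 2006; done 21 March 2006 — timely.
(7) due by 21 March 2006 + 26 days = 16 April 2006; done 15 April 2006 — timely.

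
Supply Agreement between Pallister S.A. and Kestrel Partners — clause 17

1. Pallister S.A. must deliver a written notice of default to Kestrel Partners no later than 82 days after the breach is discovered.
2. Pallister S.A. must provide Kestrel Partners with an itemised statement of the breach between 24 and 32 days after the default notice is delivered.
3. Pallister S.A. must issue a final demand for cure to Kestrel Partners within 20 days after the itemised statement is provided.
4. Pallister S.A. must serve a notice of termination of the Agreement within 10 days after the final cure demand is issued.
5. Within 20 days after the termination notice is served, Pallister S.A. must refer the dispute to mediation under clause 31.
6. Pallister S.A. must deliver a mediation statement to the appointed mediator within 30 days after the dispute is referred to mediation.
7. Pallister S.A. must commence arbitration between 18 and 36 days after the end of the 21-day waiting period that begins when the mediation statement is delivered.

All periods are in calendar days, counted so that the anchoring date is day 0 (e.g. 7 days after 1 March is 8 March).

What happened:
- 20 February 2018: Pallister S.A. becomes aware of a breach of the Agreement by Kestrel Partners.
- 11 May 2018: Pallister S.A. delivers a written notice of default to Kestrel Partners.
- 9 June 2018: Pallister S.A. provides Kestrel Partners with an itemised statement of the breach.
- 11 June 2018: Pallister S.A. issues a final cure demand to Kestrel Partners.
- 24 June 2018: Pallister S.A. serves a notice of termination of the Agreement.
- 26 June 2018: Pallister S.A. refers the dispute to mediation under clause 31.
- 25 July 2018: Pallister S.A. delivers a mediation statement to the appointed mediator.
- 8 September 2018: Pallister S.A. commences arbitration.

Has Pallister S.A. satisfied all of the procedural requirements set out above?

No

(1) due by 20 February 2018 + 82 days = 13 May 2018; done 11 May 2018 — timely.
(2) the permitted window runs from 11 May 2018 + 24 = 4 June 2018 to 11 May 2018 + 32 = 12 June 2018; done 9 June 2018, which is between those dates.
(3) due by 9 June 2018 + 20 days = 29 June 2018; 11 June 2018 is within that limit.
(4) due by 11 June 2018 + 10 days = 21 June 2018; 24 June 2018 misses that deadline by 3 days.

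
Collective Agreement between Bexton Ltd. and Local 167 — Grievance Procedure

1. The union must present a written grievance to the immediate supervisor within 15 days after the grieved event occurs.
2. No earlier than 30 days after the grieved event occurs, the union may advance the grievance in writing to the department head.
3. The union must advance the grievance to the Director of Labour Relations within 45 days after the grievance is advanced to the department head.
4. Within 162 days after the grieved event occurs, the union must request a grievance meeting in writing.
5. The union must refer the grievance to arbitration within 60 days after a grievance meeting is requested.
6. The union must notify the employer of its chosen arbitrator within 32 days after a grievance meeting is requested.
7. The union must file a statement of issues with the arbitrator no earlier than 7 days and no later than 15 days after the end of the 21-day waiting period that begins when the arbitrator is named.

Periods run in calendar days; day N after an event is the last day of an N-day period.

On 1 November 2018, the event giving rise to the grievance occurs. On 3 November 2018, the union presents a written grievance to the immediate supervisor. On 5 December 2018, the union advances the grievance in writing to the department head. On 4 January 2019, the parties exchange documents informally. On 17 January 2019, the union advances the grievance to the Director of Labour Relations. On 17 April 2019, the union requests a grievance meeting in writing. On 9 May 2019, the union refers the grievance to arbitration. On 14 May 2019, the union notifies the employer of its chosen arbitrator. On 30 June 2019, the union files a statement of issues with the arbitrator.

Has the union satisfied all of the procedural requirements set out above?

Step 1 — counting 15 days from 1 November 2018 (when the grieved event occurs) gives a deadline of 16 November 2018; done 3 November 2018 — timely.
Step 2 — must wait 30 days from 1 November 2018 (when the grieved event occurs), so not before 1 December 2018; done 5 December 2018 — permitted.
Step 3 — counting 45 days from 5 December 2018 (when the grievance is advanced to the department head) gives a deadline of 19 January 2019; 17 January 2019 is within that limit.
Step 4 — counting 162 days from 1 November 2018 (when the grieved event occurs) gives a deadline of 12 April 2019; not done until 17 April 2019, 5 days after the deadline.

No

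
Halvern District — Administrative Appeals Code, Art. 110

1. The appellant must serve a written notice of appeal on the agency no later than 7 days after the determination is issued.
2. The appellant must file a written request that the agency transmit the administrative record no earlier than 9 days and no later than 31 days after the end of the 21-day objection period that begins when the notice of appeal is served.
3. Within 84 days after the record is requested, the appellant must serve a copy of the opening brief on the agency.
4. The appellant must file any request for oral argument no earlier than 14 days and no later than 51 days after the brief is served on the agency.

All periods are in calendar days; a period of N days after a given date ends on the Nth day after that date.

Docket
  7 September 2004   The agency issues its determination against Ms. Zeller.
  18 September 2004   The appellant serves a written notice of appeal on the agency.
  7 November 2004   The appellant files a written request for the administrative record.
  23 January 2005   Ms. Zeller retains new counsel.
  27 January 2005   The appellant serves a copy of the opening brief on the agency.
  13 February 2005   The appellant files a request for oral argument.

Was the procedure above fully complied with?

No

Step 1: 7 days after 7 September 2004 (when the determination is issued) is 14 September 2004; done 18 September 2004 — 4 days late.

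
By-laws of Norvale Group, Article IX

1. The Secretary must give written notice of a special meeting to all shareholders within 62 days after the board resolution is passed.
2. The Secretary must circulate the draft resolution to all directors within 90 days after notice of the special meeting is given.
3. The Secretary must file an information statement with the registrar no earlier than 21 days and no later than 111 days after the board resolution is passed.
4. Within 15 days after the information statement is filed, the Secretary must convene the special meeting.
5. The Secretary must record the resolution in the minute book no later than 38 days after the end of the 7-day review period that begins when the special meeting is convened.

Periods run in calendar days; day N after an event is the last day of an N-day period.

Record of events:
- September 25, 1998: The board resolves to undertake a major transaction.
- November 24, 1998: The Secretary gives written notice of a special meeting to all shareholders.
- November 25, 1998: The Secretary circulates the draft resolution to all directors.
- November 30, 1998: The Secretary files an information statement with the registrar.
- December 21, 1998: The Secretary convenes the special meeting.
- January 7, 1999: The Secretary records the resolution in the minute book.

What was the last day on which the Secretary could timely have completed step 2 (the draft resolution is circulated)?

February 22, 1999

Step 2 runs from November 24, 1998, when notice of the special meeting is given. 90 days after November 24, 1998 is February 22, 1999.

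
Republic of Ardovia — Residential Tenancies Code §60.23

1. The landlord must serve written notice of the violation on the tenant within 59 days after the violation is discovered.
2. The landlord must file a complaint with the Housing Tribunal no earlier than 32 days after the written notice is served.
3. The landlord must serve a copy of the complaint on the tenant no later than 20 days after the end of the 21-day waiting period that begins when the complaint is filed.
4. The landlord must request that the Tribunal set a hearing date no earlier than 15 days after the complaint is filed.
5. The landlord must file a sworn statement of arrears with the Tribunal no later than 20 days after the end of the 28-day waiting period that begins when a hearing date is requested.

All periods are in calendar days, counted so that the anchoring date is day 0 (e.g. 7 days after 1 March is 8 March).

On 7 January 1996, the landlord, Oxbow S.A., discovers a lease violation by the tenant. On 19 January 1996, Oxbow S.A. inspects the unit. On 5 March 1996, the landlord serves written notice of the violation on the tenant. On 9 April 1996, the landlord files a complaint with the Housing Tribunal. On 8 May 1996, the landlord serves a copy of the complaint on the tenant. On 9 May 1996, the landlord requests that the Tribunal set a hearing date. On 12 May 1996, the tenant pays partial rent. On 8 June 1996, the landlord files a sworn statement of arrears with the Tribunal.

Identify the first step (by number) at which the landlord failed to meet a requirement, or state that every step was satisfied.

None — every step was satisfied

(1) due by 7 January 1996 + 59 days = 6 March 1996; completed 5 March 1996, before the deadline.
(2) permitted from 5 March 1996 + 32 days = 6 April 1996 onward; done 9 April 1996 — permitted.
(3) due by 30 April 1996 + 20 days = 20 May 1996; completed 8 May 1996, before the deadline.
(4) permitted from 9 April 1996 + 15 days = 24 April 1996 onward; done 9 May 1996, after the minimum wait.
(5) due by 6 June 1996 + 20 days = 26 June 1996; 8 June 1996 is within that limit.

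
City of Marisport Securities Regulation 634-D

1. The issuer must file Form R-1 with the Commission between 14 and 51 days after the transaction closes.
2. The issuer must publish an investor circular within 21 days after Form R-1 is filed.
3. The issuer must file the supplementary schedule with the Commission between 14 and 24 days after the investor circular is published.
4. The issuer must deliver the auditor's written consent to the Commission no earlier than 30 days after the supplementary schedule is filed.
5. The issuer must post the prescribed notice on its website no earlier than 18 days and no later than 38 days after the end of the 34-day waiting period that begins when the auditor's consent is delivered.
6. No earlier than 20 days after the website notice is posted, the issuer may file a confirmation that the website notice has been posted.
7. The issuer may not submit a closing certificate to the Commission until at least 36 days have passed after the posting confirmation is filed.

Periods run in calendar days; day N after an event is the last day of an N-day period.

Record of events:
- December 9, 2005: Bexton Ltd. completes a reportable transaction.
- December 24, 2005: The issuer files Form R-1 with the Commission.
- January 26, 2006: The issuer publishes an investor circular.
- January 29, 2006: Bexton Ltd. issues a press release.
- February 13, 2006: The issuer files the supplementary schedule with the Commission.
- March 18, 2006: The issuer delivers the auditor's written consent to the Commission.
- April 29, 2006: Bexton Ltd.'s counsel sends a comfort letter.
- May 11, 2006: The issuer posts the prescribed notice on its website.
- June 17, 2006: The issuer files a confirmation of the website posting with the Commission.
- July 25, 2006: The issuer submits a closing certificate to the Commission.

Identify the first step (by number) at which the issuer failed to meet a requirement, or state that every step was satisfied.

Step 1 — 14 and 51 days from December 9, 2005 (when the transaction closes) are December 23, 2005 and January 29, 2006 respectively; December 24, 2005 falls inside that range.
Step 2 — counting 21 days from December 24, 2005 (when Form R-1 is filed) gives a deadline of January 14, 2006; not done until January 26, 2006, 12 days after the deadline.
Later steps need not be reached.

Step 2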